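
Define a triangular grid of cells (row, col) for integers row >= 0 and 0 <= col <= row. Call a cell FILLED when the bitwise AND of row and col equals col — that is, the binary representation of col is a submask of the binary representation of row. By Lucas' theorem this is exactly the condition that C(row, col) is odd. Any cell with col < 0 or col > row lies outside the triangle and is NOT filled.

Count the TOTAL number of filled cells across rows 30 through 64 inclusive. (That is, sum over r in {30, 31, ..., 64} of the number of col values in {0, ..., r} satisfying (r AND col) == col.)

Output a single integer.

r30=11110 pc4: +16 =16
r31=11111 pc5: +32 =48
r32=100000 pc1: +2 =50
r33=100001 pc2: +4 =54
r34=100010 pc2: +4 =58
r35=100011 pc3: +8 =66
r36=100100 pc2: +4 =70
r37=100101 pc3: +8 =78
r38=100110 pc3: +8 =86
r39=100111 pc4: +16 =102
r40=101000 pc2: +4 =106
r41=101001 pc3: +8 =114
r42=101010 pc3: +8 =122
r43=101011 pc4: +16 =138
r44=101100 pc3: +8 =146
r45=101101 pc4: +16 =162
r46=101110 pc4: +16 =178
r47=101111 pc5: +32 =210
r48=110000 pc2: +4 =214
r49=110001 pc3: +8 =222
r50=110010 pc3: +8 =230
r51=110011 pc4: +16 =246
r52=110100 pc3: +8 =254
r53=110101 pc4: +16 =270
r54=110110 pc4: +16 =286
r55=110111 pc5: +32 =318
r56=111000 pc3: +8 =326
r57=111001 pc4: +16 =342
r58=111010 pc4: +16 =358
r59=111011 pc5: +32 =390
r60=111100 pc4: +16 =406
r61=111101 pc5: +32 =438
r62=111110 pc5: +32 =470
r63=111111 pc6: +64 =534
r64=1000000 pc1: +2 =536

Answer: 536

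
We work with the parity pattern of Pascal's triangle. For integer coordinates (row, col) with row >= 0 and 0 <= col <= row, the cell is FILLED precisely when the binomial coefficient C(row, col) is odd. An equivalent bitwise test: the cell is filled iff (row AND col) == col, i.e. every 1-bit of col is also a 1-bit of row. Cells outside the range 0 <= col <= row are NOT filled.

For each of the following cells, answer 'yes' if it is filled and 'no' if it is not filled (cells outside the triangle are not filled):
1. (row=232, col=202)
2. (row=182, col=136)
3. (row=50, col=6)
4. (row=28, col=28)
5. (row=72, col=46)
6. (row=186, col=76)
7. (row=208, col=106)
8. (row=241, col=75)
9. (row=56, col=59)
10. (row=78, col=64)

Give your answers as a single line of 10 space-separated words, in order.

Answer: no no no yes no no no no no yes

Derivation:
(232,202): row=0b11101000, col=0b11001010, row AND col = 0b11001000 = 200; 200 != 202 -> empty
(182,136): row=0b10110110, col=0b10001000, row AND col = 0b10000000 = 128; 128 != 136 -> empty
(50,6): row=0b110010, col=0b110, row AND col = 0b10 = 2; 2 != 6 -> empty
(28,28): row=0b11100, col=0b11100, row AND col = 0b11100 = 28; 28 == 28 -> filled
(72,46): row=0b1001000, col=0b101110, row AND col = 0b1000 = 8; 8 != 46 -> empty
(186,76): row=0b10111010, col=0b1001100, row AND col = 0b1000 = 8; 8 != 76 -> empty
(208,106): row=0b11010000, col=0b1101010, row AND col = 0b1000000 = 64; 64 != 106 -> empty
(241,75): row=0b11110001, col=0b1001011, row AND col = 0b1000001 = 65; 65 != 75 -> empty
(56,59): col outside [0, 56] -> not filled
(78,64): row=0b1001110, col=0b1000000, row AND col = 0b1000000 = 64; 64 == 64 -> filled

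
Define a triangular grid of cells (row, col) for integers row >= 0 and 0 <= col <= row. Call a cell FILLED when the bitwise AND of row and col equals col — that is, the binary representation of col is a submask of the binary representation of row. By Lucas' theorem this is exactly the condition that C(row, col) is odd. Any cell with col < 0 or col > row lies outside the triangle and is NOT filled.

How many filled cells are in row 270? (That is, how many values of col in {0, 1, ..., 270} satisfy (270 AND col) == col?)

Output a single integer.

Answer: 16

Derivation:
270 in binary = 100001110
popcount(270) = number of 1-bits in 100001110 = 4
A col c satisfies (270 AND c) == c iff every set bit of c is also set in 270; each of the 4 set bits of 270 can independently be on or off in c.
count = 2^4 = 16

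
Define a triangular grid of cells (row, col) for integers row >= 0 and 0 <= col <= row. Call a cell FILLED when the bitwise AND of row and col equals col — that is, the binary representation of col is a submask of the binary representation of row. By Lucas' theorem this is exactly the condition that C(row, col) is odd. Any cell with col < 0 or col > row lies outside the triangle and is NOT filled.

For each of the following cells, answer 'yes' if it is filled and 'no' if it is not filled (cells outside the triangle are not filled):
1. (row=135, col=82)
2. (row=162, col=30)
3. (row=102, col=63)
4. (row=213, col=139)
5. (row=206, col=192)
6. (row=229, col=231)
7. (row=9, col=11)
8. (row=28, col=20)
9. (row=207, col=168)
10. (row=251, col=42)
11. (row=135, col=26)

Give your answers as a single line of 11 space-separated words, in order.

(135,82): row=0b10000111, col=0b1010010, row AND col = 0b10 = 2; 2 != 82 -> empty
(162,30): row=0b10100010, col=0b11110, row AND col = 0b10 = 2; 2 != 30 -> empty
(102,63): row=0b1100110, col=0b111111, row AND col = 0b100110 = 38; 38 != 63 -> empty
(213,139): row=0b11010101, col=0b10001011, row AND col = 0b10000001 = 129; 129 != 139 -> empty
(206,192): row=0b11001110, col=0b11000000, row AND col = 0b11000000 = 192; 192 == 192 -> filled
(229,231): col outside [0, 229] -> not filled
(9,11): col outside [0, 9] -> not filled
(28,20): row=0b11100, col=0b10100, row AND col = 0b10100 = 20; 20 == 20 -> filled
(207,168): row=0b11001111, col=0b10101000, row AND col = 0b10001000 = 136; 136 != 168 -> empty
(251,42): row=0b11111011, col=0b101010, row AND col = 0b101010 = 42; 42 == 42 -> filled
(135,26): row=0b10000111, col=0b11010, row AND col = 0b10 = 2; 2 != 26 -> empty

Answer: no no no no yes no no yes no yes no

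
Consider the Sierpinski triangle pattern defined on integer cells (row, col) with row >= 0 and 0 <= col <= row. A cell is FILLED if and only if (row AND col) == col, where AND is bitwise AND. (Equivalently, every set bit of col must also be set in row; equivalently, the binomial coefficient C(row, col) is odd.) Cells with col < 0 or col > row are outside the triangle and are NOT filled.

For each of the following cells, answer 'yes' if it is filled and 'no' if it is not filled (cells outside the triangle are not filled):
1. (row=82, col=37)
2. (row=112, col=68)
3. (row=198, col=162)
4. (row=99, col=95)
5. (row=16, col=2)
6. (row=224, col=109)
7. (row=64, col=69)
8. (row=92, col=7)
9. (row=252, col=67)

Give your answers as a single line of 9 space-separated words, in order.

Answer: no no no no no no no no no

Derivation:
(82,37): row=0b1010010, col=0b100101, row AND col = 0b0 = 0; 0 != 37 -> empty
(112,68): row=0b1110000, col=0b1000100, row AND col = 0b1000000 = 64; 64 != 68 -> empty
(198,162): row=0b11000110, col=0b10100010, row AND col = 0b10000010 = 130; 130 != 162 -> empty
(99,95): row=0b1100011, col=0b1011111, row AND col = 0b1000011 = 67; 67 != 95 -> empty
(16,2): row=0b10000, col=0b10, row AND col = 0b0 = 0; 0 != 2 -> empty
(224,109): row=0b11100000, col=0b1101101, row AND col = 0b1100000 = 96; 96 != 109 -> empty
(64,69): col outside [0, 64] -> not filled
(92,7): row=0b1011100, col=0b111, row AND col = 0b100 = 4; 4 != 7 -> empty
(252,67): row=0b11111100, col=0b1000011, row AND col = 0b1000000 = 64; 64 != 67 -> empty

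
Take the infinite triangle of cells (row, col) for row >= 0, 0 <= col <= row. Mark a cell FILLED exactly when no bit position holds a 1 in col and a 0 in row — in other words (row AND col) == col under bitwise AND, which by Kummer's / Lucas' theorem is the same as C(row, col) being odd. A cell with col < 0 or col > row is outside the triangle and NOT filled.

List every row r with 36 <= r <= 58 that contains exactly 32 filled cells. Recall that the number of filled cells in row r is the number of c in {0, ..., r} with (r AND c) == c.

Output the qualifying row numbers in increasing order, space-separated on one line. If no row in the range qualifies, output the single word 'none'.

Row r has 2^popcount(r) filled cells, so we need popcount(r) = log2(32) = 5.
Scan r = 36..58 and keep those with exactly 5 one-bits:
r=36=100100 popcount=2 -> skip
r=37=100101 popcount=3 -> skip
r=38=100110 popcount=3 -> skip
r=39=100111 popcount=4 -> skip
r=40=101000 popcount=2 -> skip
r=41=101001 popcount=3 -> skip
r=42=101010 popcount=3 -> skip
r=43=101011 popcount=4 -> skip
r=44=101100 popcount=3 -> skip
r=45=101101 popcount=4 -> skip
r=46=101110 popcount=4 -> skip
r=47=101111 popcount=5 -> KEEP
r=48=110000 popcount=2 -> skip
r=49=110001 popcount=3 -> skip
r=50=110010 popcount=3 -> skip
r=51=110011 popcount=4 -> skip
r=52=110100 popcount=3 -> skip
r=53=110101 popcount=4 -> skip
r=54=110110 popcount=4 -> skip
r=55=110111 popcount=5 -> KEEP
r=56=111000 popcount=3 -> skip
r=57=111001 popcount=4 -> skip
r=58=111010 popcount=4 -> skip
Kept rows: 47 55

Answer: 47 55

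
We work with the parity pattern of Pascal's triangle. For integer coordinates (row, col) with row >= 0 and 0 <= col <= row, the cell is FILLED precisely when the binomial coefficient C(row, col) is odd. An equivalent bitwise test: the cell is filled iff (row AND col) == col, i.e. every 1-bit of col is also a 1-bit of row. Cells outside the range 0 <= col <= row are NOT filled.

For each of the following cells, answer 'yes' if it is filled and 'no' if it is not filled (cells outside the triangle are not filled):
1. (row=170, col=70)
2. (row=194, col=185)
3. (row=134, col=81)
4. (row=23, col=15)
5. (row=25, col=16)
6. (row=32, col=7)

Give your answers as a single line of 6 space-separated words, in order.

(170,70): row=0b10101010, col=0b1000110, row AND col = 0b10 = 2; 2 != 70 -> empty
(194,185): row=0b11000010, col=0b10111001, row AND col = 0b10000000 = 128; 128 != 185 -> empty
(134,81): row=0b10000110, col=0b1010001, row AND col = 0b0 = 0; 0 != 81 -> empty
(23,15): row=0b10111, col=0b1111, row AND col = 0b111 = 7; 7 != 15 -> empty
(25,16): row=0b11001, col=0b10000, row AND col = 0b10000 = 16; 16 == 16 -> filled
(32,7): row=0b100000, col=0b111, row AND col = 0b0 = 0; 0 != 7 -> empty

Answer: no no no no yes no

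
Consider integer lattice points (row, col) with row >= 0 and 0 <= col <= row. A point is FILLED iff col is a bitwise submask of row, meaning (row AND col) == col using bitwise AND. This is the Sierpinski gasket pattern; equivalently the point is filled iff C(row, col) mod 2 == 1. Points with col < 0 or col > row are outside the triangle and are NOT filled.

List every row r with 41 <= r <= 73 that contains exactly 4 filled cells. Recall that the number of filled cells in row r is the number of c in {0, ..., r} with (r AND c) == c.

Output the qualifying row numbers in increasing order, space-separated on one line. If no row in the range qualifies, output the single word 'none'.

Row r has 2^popcount(r) filled cells, so we need popcount(r) = log2(4) = 2.
Scan r = 41..73 and keep those with exactly 2 one-bits:
r=41=101001 popcount=3 -> skip
r=42=101010 popcount=3 -> skip
r=43=101011 popcount=4 -> skip
r=44=101100 popcount=3 -> skip
r=45=101101 popcount=4 -> skip
r=46=101110 popcount=4 -> skip
r=47=101111 popcount=5 -> skip
r=48=110000 popcount=2 -> KEEP
r=49=110001 popcount=3 -> skip
r=50=110010 popcount=3 -> skip
r=51=110011 popcount=4 -> skip
r=52=110100 popcount=3 -> skip
r=53=110101 popcount=4 -> skip
r=54=110110 popcount=4 -> skip
r=55=110111 popcount=5 -> skip
r=56=111000 popcount=3 -> skip
r=57=111001 popcount=4 -> skip
r=58=111010 popcount=4 -> skip
r=59=111011 popcount=5 -> skip
r=60=111100 popcount=4 -> skip
r=61=111101 popcount=5 -> skip
r=62=111110 popcount=5 -> skip
r=63=111111 popcount=6 -> skip
r=64=1000000 popcount=1 -> skip
r=65=1000001 popcount=2 -> KEEP
r=66=1000010 popcount=2 -> KEEP
r=67=1000011 popcount=3 -> skip
r=68=1000100 popcount=2 -> KEEP
r=69=1000101 popcount=3 -> skip
r=70=1000110 popcount=3 -> skip
r=71=1000111 popcount=4 -> skip
r=72=1001000 popcount=2 -> KEEP
r=73=1001001 popcount=3 -> skip
Kept rows: 48 65 66 68 72

Answer: 48 65 66 68 72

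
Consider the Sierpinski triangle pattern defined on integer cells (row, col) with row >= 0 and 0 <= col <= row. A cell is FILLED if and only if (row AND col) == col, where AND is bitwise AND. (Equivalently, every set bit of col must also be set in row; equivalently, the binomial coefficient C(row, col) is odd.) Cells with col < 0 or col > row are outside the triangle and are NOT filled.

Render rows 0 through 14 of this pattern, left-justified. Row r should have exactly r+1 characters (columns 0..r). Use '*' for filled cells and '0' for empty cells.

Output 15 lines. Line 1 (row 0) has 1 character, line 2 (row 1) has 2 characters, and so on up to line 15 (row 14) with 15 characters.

r0=0: *
r1=1: **
r2=10: *0*
r3=11: ****
r4=100: *000*
r5=101: **00**
r6=110: *0*0*0*
r7=111: ********
r8=1000: *0000000*
r9=1001: **000000**
r10=1010: *0*00000*0*
r11=1011: ****0000****
r12=1100: *000*000*000*
r13=1101: **00**00**00**
r14=1110: *0*0*0*0*0*0*0*

Answer: *
**
*0*
****
*000*
**00**
*0*0*0*
********
*0000000*
**000000**
*0*00000*0*
****0000****
*000*000*000*
**00**00**00**
*0*0*0*0*0*0*0*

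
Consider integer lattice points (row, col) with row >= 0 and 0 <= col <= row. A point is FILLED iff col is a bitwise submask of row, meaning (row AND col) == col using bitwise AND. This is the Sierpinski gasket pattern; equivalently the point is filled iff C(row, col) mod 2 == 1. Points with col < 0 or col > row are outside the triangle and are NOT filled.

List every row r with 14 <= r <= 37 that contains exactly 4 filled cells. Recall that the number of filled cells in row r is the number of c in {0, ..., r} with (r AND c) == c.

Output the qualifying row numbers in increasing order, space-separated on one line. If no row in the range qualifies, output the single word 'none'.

Answer: 17 18 20 24 33 34 36

Derivation:
Row r has 2^popcount(r) filled cells, so we need popcount(r) = log2(4) = 2.
Scan r = 14..37 and keep those with exactly 2 one-bits:
r=14=1110 popcount=3 -> skip
r=15=1111 popcount=4 -> skip
r=16=10000 popcount=1 -> skip
r=17=10001 popcount=2 -> KEEP
r=18=10010 popcount=2 -> KEEP
r=19=10011 popcount=3 -> skip
r=20=10100 popcount=2 -> KEEP
r=21=10101 popcount=3 -> skip
r=22=10110 popcount=3 -> skip
r=23=10111 popcount=4 -> skip
r=24=11000 popcount=2 -> KEEP
r=25=11001 popcount=3 -> skip
r=26=11010 popcount=3 -> skip
r=27=11011 popcount=4 -> skip
r=28=11100 popcount=3 -> skip
r=29=11101 popcount=4 -> skip
r=30=11110 popcount=4 -> skip
r=31=11111 popcount=5 -> skip
r=32=100000 popcount=1 -> skip
r=33=100001 popcount=2 -> KEEP
r=34=100010 popcount=2 -> KEEP
r=35=100011 popcount=3 -> skip
r=36=100100 popcount=2 -> KEEP
r=37=100101 popcount=3 -> skip
Kept rows: 17 18 20 24 33 34 36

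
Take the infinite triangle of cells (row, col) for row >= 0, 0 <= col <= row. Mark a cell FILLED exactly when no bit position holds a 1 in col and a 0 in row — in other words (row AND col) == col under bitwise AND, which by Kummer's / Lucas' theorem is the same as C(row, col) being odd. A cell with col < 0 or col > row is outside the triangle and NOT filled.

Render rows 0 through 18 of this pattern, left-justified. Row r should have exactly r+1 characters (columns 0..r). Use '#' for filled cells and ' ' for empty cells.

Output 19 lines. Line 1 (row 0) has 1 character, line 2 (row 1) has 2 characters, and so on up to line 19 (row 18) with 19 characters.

Answer: #
##
# #
####
#   #
##  ##
# # # #
########
#       #
##      ##
# #     # #
####    ####
#   #   #   #
##  ##  ##  ##
# # # # # # # #
################
#               #
##              ##
# #             # #

Derivation:
r0=0: #
r1=1: ##
r2=10: # #
r3=11: ####
r4=100: #   #
r5=101: ##  ##
r6=110: # # # #
r7=111: ########
r8=1000: #       #
r9=1001: ##      ##
r10=1010: # #     # #
r11=1011: ####    ####
r12=1100: #   #   #   #
r13=1101: ##  ##  ##  ##
r14=1110: # # # # # # # #
r15=1111: ################
r16=10000: #               #
r17=10001: ##              ##
r18=10010: # #             # #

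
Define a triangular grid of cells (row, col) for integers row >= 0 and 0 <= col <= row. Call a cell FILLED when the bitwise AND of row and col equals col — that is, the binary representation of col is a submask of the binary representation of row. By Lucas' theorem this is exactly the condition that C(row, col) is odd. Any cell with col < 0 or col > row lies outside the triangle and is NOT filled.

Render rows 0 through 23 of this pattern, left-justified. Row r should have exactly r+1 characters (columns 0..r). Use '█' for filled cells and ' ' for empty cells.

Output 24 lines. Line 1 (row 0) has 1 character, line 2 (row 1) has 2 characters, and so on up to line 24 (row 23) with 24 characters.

r0=0: █
r1=1: ██
r2=10: █ █
r3=11: ████
r4=100: █   █
r5=101: ██  ██
r6=110: █ █ █ █
r7=111: ████████
r8=1000: █       █
r9=1001: ██      ██
r10=1010: █ █     █ █
r11=1011: ████    ████
r12=1100: █   █   █   █
r13=1101: ██  ██  ██  ██
r14=1110: █ █ █ █ █ █ █ █
r15=1111: ████████████████
r16=10000: █               █
r17=10001: ██              ██
r18=10010: █ █             █ █
r19=10011: ████            ████
r20=10100: █   █           █   █
r21=10101: ██  ██          ██  ██
r22=10110: █ █ █ █         █ █ █ █
r23=10111: ████████        ████████

Answer: █
██
█ █
████
█   █
██  ██
█ █ █ █
████████
█       █
██      ██
█ █     █ █
████    ████
█   █   █   █
██  ██  ██  ██
█ █ █ █ █ █ █ █
████████████████
█               █
██              ██
█ █             █ █
████            ████
█   █           █   █
██  ██          ██  ██
█ █ █ █         █ █ █ █
████████        ████████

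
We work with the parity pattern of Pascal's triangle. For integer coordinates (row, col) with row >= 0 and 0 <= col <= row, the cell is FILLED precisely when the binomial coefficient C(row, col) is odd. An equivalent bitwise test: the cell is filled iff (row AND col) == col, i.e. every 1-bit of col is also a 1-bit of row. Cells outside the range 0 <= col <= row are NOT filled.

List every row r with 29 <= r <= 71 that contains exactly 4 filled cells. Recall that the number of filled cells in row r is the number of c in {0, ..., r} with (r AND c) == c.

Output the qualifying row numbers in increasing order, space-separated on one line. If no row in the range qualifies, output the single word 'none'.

Row r has 2^popcount(r) filled cells, so we need popcount(r) = log2(4) = 2.
Scan r = 29..71 and keep those with exactly 2 one-bits:
r=29=11101 popcount=4 -> skip
r=30=11110 popcount=4 -> skip
r=31=11111 popcount=5 -> skip
r=32=100000 popcount=1 -> skip
r=33=100001 popcount=2 -> KEEP
r=34=100010 popcount=2 -> KEEP
r=35=100011 popcount=3 -> skip
r=36=100100 popcount=2 -> KEEP
r=37=100101 popcount=3 -> skip
r=38=100110 popcount=3 -> skip
r=39=100111 popcount=4 -> skip
r=40=101000 popcount=2 -> KEEP
r=41=101001 popcount=3 -> skip
r=42=101010 popcount=3 -> skip
r=43=101011 popcount=4 -> skip
r=44=101100 popcount=3 -> skip
r=45=101101 popcount=4 -> skip
r=46=101110 popcount=4 -> skip
r=47=101111 popcount=5 -> skip
r=48=110000 popcount=2 -> KEEP
r=49=110001 popcount=3 -> skip
r=50=110010 popcount=3 -> skip
r=51=110011 popcount=4 -> skip
r=52=110100 popcount=3 -> skip
r=53=110101 popcount=4 -> skip
r=54=110110 popcount=4 -> skip
r=55=110111 popcount=5 -> skip
r=56=111000 popcount=3 -> skip
r=57=111001 popcount=4 -> skip
r=58=111010 popcount=4 -> skip
r=59=111011 popcount=5 -> skip
r=60=111100 popcount=4 -> skip
r=61=111101 popcount=5 -> skip
r=62=111110 popcount=5 -> skip
r=63=111111 popcount=6 -> skip
r=64=1000000 popcount=1 -> skip
r=65=1000001 popcount=2 -> KEEP
r=66=1000010 popcount=2 -> KEEP
r=67=1000011 popcount=3 -> skip
r=68=1000100 popcount=2 -> KEEP
r=69=1000101 popcount=3 -> skip
r=70=1000110 popcount=3 -> skip
r=71=1000111 popcount=4 -> skip
Kept rows: 33 34 36 40 48 65 66 68

Answer: 33 34 36 40 48 65 66 68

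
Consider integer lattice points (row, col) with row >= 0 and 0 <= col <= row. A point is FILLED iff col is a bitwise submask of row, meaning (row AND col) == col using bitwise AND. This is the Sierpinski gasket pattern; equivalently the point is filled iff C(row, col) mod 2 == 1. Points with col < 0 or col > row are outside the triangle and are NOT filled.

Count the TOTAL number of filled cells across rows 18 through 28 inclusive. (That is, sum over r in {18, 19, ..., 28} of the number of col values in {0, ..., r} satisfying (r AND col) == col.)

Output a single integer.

r18=10010 pc2: +4 =4
r19=10011 pc3: +8 =12
r20=10100 pc2: +4 =16
r21=10101 pc3: +8 =24
r22=10110 pc3: +8 =32
r23=10111 pc4: +16 =48
r24=11000 pc2: +4 =52
r25=11001 pc3: +8 =60
r26=11010 pc3: +8 =68
r27=11011 pc4: +16 =84
r28=11100 pc3: +8 =92

Answer: 92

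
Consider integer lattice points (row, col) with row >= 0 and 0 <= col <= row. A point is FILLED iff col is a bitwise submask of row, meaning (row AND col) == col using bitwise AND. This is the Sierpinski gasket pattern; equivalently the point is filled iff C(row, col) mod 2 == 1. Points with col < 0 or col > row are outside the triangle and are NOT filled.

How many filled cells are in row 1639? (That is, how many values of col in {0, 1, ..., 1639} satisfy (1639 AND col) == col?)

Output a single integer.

1639 in binary = 11001100111
popcount(1639) = number of 1-bits in 11001100111 = 7
A col c satisfies (1639 AND c) == c iff every set bit of c is also set in 1639; each of the 7 set bits of 1639 can independently be on or off in c.
count = 2^7 = 128

Answer: 128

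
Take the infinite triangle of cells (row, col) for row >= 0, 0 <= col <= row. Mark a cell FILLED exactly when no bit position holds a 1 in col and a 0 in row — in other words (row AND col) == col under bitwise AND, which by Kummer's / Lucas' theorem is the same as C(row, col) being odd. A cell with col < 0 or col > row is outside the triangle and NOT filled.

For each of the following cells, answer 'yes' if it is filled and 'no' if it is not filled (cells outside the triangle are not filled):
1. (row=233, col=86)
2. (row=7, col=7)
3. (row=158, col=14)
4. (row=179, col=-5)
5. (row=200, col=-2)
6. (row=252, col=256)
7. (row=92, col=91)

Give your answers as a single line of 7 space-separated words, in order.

Answer: no yes yes no no no no

Derivation:
(233,86): row=0b11101001, col=0b1010110, row AND col = 0b1000000 = 64; 64 != 86 -> empty
(7,7): row=0b111, col=0b111, row AND col = 0b111 = 7; 7 == 7 -> filled
(158,14): row=0b10011110, col=0b1110, row AND col = 0b1110 = 14; 14 == 14 -> filled
(179,-5): col outside [0, 179] -> not filled
(200,-2): col outside [0, 200] -> not filled
(252,256): col outside [0, 252] -> not filled
(92,91): row=0b1011100, col=0b1011011, row AND col = 0b1011000 = 88; 88 != 91 -> empty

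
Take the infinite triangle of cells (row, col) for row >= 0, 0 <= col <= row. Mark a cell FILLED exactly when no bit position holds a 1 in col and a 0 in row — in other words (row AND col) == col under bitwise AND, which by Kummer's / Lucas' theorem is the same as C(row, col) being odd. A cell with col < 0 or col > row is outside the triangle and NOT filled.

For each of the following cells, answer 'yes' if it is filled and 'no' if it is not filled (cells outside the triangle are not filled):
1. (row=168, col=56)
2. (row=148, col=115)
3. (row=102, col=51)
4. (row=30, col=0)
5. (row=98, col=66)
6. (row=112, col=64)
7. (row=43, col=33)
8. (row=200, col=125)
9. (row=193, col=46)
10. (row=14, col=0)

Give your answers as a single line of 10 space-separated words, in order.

(168,56): row=0b10101000, col=0b111000, row AND col = 0b101000 = 40; 40 != 56 -> empty
(148,115): row=0b10010100, col=0b1110011, row AND col = 0b10000 = 16; 16 != 115 -> empty
(102,51): row=0b1100110, col=0b110011, row AND col = 0b100010 = 34; 34 != 51 -> empty
(30,0): row=0b11110, col=0b0, row AND col = 0b0 = 0; 0 == 0 -> filled
(98,66): row=0b1100010, col=0b1000010, row AND col = 0b1000010 = 66; 66 == 66 -> filled
(112,64): row=0b1110000, col=0b1000000, row AND col = 0b1000000 = 64; 64 == 64 -> filled
(43,33): row=0b101011, col=0b100001, row AND col = 0b100001 = 33; 33 == 33 -> filled
(200,125): row=0b11001000, col=0b1111101, row AND col = 0b1001000 = 72; 72 != 125 -> empty
(193,46): row=0b11000001, col=0b101110, row AND col = 0b0 = 0; 0 != 46 -> empty
(14,0): row=0b1110, col=0b0, row AND col = 0b0 = 0; 0 == 0 -> filled

Answer: no no no yes yes yes yes no no yes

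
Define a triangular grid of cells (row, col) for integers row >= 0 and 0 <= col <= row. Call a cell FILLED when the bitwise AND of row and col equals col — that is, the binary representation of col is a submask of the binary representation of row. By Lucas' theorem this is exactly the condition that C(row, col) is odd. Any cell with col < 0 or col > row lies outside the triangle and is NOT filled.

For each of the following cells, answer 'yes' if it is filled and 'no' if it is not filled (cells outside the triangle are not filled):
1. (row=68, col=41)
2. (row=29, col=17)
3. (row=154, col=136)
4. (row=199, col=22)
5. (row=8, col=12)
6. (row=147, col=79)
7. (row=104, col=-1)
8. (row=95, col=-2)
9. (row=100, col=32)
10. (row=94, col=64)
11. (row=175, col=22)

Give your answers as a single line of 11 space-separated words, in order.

(68,41): row=0b1000100, col=0b101001, row AND col = 0b0 = 0; 0 != 41 -> empty
(29,17): row=0b11101, col=0b10001, row AND col = 0b10001 = 17; 17 == 17 -> filled
(154,136): row=0b10011010, col=0b10001000, row AND col = 0b10001000 = 136; 136 == 136 -> filled
(199,22): row=0b11000111, col=0b10110, row AND col = 0b110 = 6; 6 != 22 -> empty
(8,12): col outside [0, 8] -> not filled
(147,79): row=0b10010011, col=0b1001111, row AND col = 0b11 = 3; 3 != 79 -> empty
(104,-1): col outside [0, 104] -> not filled
(95,-2): col outside [0, 95] -> not filled
(100,32): row=0b1100100, col=0b100000, row AND col = 0b100000 = 32; 32 == 32 -> filled
(94,64): row=0b1011110, col=0b1000000, row AND col = 0b1000000 = 64; 64 == 64 -> filled
(175,22): row=0b10101111, col=0b10110, row AND col = 0b110 = 6; 6 != 22 -> empty

Answer: no yes yes no no no no no yes yes no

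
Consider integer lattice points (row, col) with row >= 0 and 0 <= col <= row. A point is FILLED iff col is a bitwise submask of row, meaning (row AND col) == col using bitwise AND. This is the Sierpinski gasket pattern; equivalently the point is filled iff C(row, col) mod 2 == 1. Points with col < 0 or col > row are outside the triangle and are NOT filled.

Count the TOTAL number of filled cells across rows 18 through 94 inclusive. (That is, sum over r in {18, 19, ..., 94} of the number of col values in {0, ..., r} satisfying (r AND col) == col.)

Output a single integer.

Answer: 1064

Derivation:
r18=10010 pc2: +4 =4
r19=10011 pc3: +8 =12
r20=10100 pc2: +4 =16
r21=10101 pc3: +8 =24
r22=10110 pc3: +8 =32
r23=10111 pc4: +16 =48
r24=11000 pc2: +4 =52
r25=11001 pc3: +8 =60
r26=11010 pc3: +8 =68
r27=11011 pc4: +16 =84
r28=11100 pc3: +8 =92
r29=11101 pc4: +16 =108
r30=11110 pc4: +16 =124
r31=11111 pc5: +32 =156
r32=100000 pc1: +2 =158
r33=100001 pc2: +4 =162
r34=100010 pc2: +4 =166
r35=100011 pc3: +8 =174
r36=100100 pc2: +4 =178
r37=100101 pc3: +8 =186
r38=100110 pc3: +8 =194
r39=100111 pc4: +16 =210
r40=101000 pc2: +4 =214
r41=101001 pc3: +8 =222
r42=101010 pc3: +8 =230
r43=101011 pc4: +16 =246
r44=101100 pc3: +8 =254
r45=101101 pc4: +16 =270
r46=101110 pc4: +16 =286
r47=101111 pc5: +32 =318
r48=110000 pc2: +4 =322
r49=110001 pc3: +8 =330
r50=110010 pc3: +8 =338
r51=110011 pc4: +16 =354
r52=110100 pc3: +8 =362
r53=110101 pc4: +16 =378
r54=110110 pc4: +16 =394
r55=110111 pc5: +32 =426
r56=111000 pc3: +8 =434
r57=111001 pc4: +16 =450
r58=111010 pc4: +16 =466
r59=111011 pc5: +32 =498
r60=111100 pc4: +16 =514
r61=111101 pc5: +32 =546
r62=111110 pc5: +32 =578
r63=111111 pc6: +64 =642
r64=1000000 pc1: +2 =644
r65=1000001 pc2: +4 =648
r66=1000010 pc2: +4 =652
r67=1000011 pc3: +8 =660
r68=1000100 pc2: +4 =664
r69=1000101 pc3: +8 =672
r70=1000110 pc3: +8 =680
r71=1000111 pc4: +16 =696
r72=1001000 pc2: +4 =700
r73=1001001 pc3: +8 =708
r74=1001010 pc3: +8 =716
r75=1001011 pc4: +16 =732
r76=1001100 pc3: +8 =740
r77=1001101 pc4: +16 =756
r78=1001110 pc4: +16 =772
r79=1001111 pc5: +32 =804
r80=1010000 pc2: +4 =808
r81=1010001 pc3: +8 =816
r82=1010010 pc3: +8 =824
r83=1010011 pc4: +16 =840
r84=1010100 pc3: +8 =848
r85=1010101 pc4: +16 =864
r86=1010110 pc4: +16 =880
r87=1010111 pc5: +32 =912
r88=1011000 pc3: +8 =920
r89=1011001 pc4: +16 =936
r90=1011010 pc4: +16 =952
r91=1011011 pc5: +32 =984
r92=1011100 pc4: +16 =1000
r93=1011101 pc5: +32 =1032
r94=1011110 pc5: +32 =1064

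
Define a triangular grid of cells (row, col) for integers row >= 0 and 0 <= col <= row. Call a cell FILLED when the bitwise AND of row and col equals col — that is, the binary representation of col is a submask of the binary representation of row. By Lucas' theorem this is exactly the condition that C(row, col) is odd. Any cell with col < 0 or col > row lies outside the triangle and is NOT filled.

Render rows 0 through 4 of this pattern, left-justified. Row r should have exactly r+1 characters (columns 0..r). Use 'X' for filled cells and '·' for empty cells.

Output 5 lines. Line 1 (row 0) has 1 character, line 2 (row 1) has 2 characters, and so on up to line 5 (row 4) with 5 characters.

r0=0: X
r1=1: XX
r2=10: X·X
r3=11: XXXX
r4=100: X···X

Answer: X
XX
X·X
XXXX
X···X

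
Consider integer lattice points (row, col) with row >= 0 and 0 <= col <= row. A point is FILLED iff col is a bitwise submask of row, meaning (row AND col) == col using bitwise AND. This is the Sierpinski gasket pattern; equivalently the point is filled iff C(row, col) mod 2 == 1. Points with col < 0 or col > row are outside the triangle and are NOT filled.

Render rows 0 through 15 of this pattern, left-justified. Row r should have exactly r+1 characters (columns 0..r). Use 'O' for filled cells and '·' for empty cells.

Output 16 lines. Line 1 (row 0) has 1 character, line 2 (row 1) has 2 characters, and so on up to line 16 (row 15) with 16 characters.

r0=0: O
r1=1: OO
r2=10: O·O
r3=11: OOOO
r4=100: O···O
r5=101: OO··OO
r6=110: O·O·O·O
r7=111: OOOOOOOO
r8=1000: O·······O
r9=1001: OO······OO
r10=1010: O·O·····O·O
r11=1011: OOOO····OOOO
r12=1100: O···O···O···O
r13=1101: OO··OO··OO··OO
r14=1110: O·O·O·O·O·O·O·O
r15=1111: OOOOOOOOOOOOOOOO

Answer: O
OO
O·O
OOOO
O···O
OO··OO
O·O·O·O
OOOOOOOO
O·······O
OO······OO
O·O·····O·O
OOOO····OOOO
O···O···O···O
OO··OO··OO··OO
O·O·O·O·O·O·O·O
OOOOOOOOOOOOOOOO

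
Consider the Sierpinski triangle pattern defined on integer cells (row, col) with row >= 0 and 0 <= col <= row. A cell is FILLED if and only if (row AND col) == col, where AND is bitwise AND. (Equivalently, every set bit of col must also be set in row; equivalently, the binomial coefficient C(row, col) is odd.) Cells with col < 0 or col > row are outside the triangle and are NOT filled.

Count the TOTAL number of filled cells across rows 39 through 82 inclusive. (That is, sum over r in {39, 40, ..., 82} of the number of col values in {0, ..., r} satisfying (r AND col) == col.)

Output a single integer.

r39=100111 pc4: +16 =16
r40=101000 pc2: +4 =20
r41=101001 pc3: +8 =28
r42=101010 pc3: +8 =36
r43=101011 pc4: +16 =52
r44=101100 pc3: +8 =60
r45=101101 pc4: +16 =76
r46=101110 pc4: +16 =92
r47=101111 pc5: +32 =124
r48=110000 pc2: +4 =128
r49=110001 pc3: +8 =136
r50=110010 pc3: +8 =144
r51=110011 pc4: +16 =160
r52=110100 pc3: +8 =168
r53=110101 pc4: +16 =184
r54=110110 pc4: +16 =200
r55=110111 pc5: +32 =232
r56=111000 pc3: +8 =240
r57=111001 pc4: +16 =256
r58=111010 pc4: +16 =272
r59=111011 pc5: +32 =304
r60=111100 pc4: +16 =320
r61=111101 pc5: +32 =352
r62=111110 pc5: +32 =384
r63=111111 pc6: +64 =448
r64=1000000 pc1: +2 =450
r65=1000001 pc2: +4 =454
r66=1000010 pc2: +4 =458
r67=1000011 pc3: +8 =466
r68=1000100 pc2: +4 =470
r69=1000101 pc3: +8 =478
r70=1000110 pc3: +8 =486
r71=1000111 pc4: +16 =502
r72=1001000 pc2: +4 =506
r73=1001001 pc3: +8 =514
r74=1001010 pc3: +8 =522
r75=1001011 pc4: +16 =538
r76=1001100 pc3: +8 =546
r77=1001101 pc4: +16 =562
r78=1001110 pc4: +16 =578
r79=1001111 pc5: +32 =610
r80=1010000 pc2: +4 =614
r81=1010001 pc3: +8 =622
r82=1010010 pc3: +8 =630

Answer: 630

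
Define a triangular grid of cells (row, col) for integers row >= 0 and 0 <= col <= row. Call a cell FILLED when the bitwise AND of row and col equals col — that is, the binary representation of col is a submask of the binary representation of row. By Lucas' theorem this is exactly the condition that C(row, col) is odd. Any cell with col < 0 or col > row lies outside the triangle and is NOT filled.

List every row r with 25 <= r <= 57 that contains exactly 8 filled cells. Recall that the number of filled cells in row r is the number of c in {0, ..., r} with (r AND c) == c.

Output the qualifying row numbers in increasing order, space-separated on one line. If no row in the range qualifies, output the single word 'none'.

Answer: 25 26 28 35 37 38 41 42 44 49 50 52 56

Derivation:
Row r has 2^popcount(r) filled cells, so we need popcount(r) = log2(8) = 3.
Scan r = 25..57 and keep those with exactly 3 one-bits:
r=25=11001 popcount=3 -> KEEP
r=26=11010 popcount=3 -> KEEP
r=27=11011 popcount=4 -> skip
r=28=11100 popcount=3 -> KEEP
r=29=11101 popcount=4 -> skip
r=30=11110 popcount=4 -> skip
r=31=11111 popcount=5 -> skip
r=32=100000 popcount=1 -> skip
r=33=100001 popcount=2 -> skip
r=34=100010 popcount=2 -> skip
r=35=100011 popcount=3 -> KEEP
r=36=100100 popcount=2 -> skip
r=37=100101 popcount=3 -> KEEP
r=38=100110 popcount=3 -> KEEP
r=39=100111 popcount=4 -> skip
r=40=101000 popcount=2 -> skip
r=41=101001 popcount=3 -> KEEP
r=42=101010 popcount=3 -> KEEP
r=43=101011 popcount=4 -> skip
r=44=101100 popcount=3 -> KEEP
r=45=101101 popcount=4 -> skip
r=46=101110 popcount=4 -> skip
r=47=101111 popcount=5 -> skip
r=48=110000 popcount=2 -> skip
r=49=110001 popcount=3 -> KEEP
r=50=110010 popcount=3 -> KEEP
r=51=110011 popcount=4 -> skip
r=52=110100 popcount=3 -> KEEP
r=53=110101 popcount=4 -> skip
r=54=110110 popcount=4 -> skip
r=55=110111 popcount=5 -> skip
r=56=111000 popcount=3 -> KEEP
r=57=111001 popcount=4 -> skip
Kept rows: 25 26 28 35 37 38 41 42 44 49 50 52 56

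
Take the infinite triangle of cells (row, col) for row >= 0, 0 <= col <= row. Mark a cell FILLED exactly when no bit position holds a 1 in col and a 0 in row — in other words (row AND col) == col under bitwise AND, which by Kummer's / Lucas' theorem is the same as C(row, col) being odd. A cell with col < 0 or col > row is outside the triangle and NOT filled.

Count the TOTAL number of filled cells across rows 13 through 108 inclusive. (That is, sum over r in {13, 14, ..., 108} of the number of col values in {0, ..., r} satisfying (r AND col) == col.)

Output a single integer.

Answer: 1362

Derivation:
r13=1101 pc3: +8 =8
r14=1110 pc3: +8 =16
r15=1111 pc4: +16 =32
r16=10000 pc1: +2 =34
r17=10001 pc2: +4 =38
r18=10010 pc2: +4 =42
r19=10011 pc3: +8 =50
r20=10100 pc2: +4 =54
r21=10101 pc3: +8 =62
r22=10110 pc3: +8 =70
r23=10111 pc4: +16 =86
r24=11000 pc2: +4 =90
r25=11001 pc3: +8 =98
r26=11010 pc3: +8 =106
r27=11011 pc4: +16 =122
r28=11100 pc3: +8 =130
r29=11101 pc4: +16 =146
r30=11110 pc4: +16 =162
r31=11111 pc5: +32 =194
r32=100000 pc1: +2 =196
r33=100001 pc2: +4 =200
r34=100010 pc2: +4 =204
r35=100011 pc3: +8 =212
r36=100100 pc2: +4 =216
r37=100101 pc3: +8 =224
r38=100110 pc3: +8 =232
r39=100111 pc4: +16 =248
r40=101000 pc2: +4 =252
r41=101001 pc3: +8 =260
r42=101010 pc3: +8 =268
r43=101011 pc4: +16 =284
r44=101100 pc3: +8 =292
r45=101101 pc4: +16 =308
r46=101110 pc4: +16 =324
r47=101111 pc5: +32 =356
r48=110000 pc2: +4 =360
r49=110001 pc3: +8 =368
r50=110010 pc3: +8 =376
r51=110011 pc4: +16 =392
r52=110100 pc3: +8 =400
r53=110101 pc4: +16 =416
r54=110110 pc4: +16 =432
r55=110111 pc5: +32 =464
r56=111000 pc3: +8 =472
r57=111001 pc4: +16 =488
r58=111010 pc4: +16 =504
r59=111011 pc5: +32 =536
r60=111100 pc4: +16 =552
r61=111101 pc5: +32 =584
r62=111110 pc5: +32 =616
r63=111111 pc6: +64 =680
r64=1000000 pc1: +2 =682
r65=1000001 pc2: +4 =686
r66=1000010 pc2: +4 =690
r67=1000011 pc3: +8 =698
r68=1000100 pc2: +4 =702
r69=1000101 pc3: +8 =710
r70=1000110 pc3: +8 =718
r71=1000111 pc4: +16 =734
r72=1001000 pc2: +4 =738
r73=1001001 pc3: +8 =746
r74=1001010 pc3: +8 =754
r75=1001011 pc4: +16 =770
r76=1001100 pc3: +8 =778
r77=1001101 pc4: +16 =794
r78=1001110 pc4: +16 =810
r79=1001111 pc5: +32 =842
r80=1010000 pc2: +4 =846
r81=1010001 pc3: +8 =854
r82=1010010 pc3: +8 =862
r83=1010011 pc4: +16 =878
r84=1010100 pc3: +8 =886
r85=1010101 pc4: +16 =902
r86=1010110 pc4: +16 =918
r87=1010111 pc5: +32 =950
r88=1011000 pc3: +8 =958
r89=1011001 pc4: +16 =974
r90=1011010 pc4: +16 =990
r91=1011011 pc5: +32 =1022
r92=1011100 pc4: +16 =1038
r93=1011101 pc5: +32 =1070
r94=1011110 pc5: +32 =1102
r95=1011111 pc6: +64 =1166
r96=1100000 pc2: +4 =1170
r97=1100001 pc3: +8 =1178
r98=1100010 pc3: +8 =1186
r99=1100011 pc4: +16 =1202
r100=1100100 pc3: +8 =1210
r101=1100101 pc4: +16 =1226
r102=1100110 pc4: +16 =1242
r103=1100111 pc5: +32 =1274
r104=1101000 pc3: +8 =1282
r105=1101001 pc4: +16 =1298
r106=1101010 pc4: +16 =1314
r107=1101011 pc5: +32 =1346
r108=1101100 pc4: +16 =1362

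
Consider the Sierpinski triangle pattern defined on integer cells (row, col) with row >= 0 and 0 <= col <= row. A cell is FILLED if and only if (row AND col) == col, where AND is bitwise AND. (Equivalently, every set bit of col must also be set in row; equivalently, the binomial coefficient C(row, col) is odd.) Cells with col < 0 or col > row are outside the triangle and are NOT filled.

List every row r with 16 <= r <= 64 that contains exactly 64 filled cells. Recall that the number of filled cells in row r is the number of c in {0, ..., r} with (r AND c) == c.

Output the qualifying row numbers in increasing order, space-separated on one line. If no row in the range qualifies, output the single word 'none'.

Answer: 63

Derivation:
Row r has 2^popcount(r) filled cells, so we need popcount(r) = log2(64) = 6.
Scan r = 16..64 and keep those with exactly 6 one-bits:
r=16=10000 popcount=1 -> skip
r=17=10001 popcount=2 -> skip
r=18=10010 popcount=2 -> skip
r=19=10011 popcount=3 -> skip
r=20=10100 popcount=2 -> skip
r=21=10101 popcount=3 -> skip
r=22=10110 popcount=3 -> skip
r=23=10111 popcount=4 -> skip
r=24=11000 popcount=2 -> skip
r=25=11001 popcount=3 -> skip
r=26=11010 popcount=3 -> skip
r=27=11011 popcount=4 -> skip
r=28=11100 popcount=3 -> skip
r=29=11101 popcount=4 -> skip
r=30=11110 popcount=4 -> skip
r=31=11111 popcount=5 -> skip
r=32=100000 popcount=1 -> skip
r=33=100001 popcount=2 -> skip
r=34=100010 popcount=2 -> skip
r=35=100011 popcount=3 -> skip
r=36=100100 popcount=2 -> skip
r=37=100101 popcount=3 -> skip
r=38=100110 popcount=3 -> skip
r=39=100111 popcount=4 -> skip
r=40=101000 popcount=2 -> skip
r=41=101001 popcount=3 -> skip
r=42=101010 popcount=3 -> skip
r=43=101011 popcount=4 -> skip
r=44=101100 popcount=3 -> skip
r=45=101101 popcount=4 -> skip
r=46=101110 popcount=4 -> skip
r=47=101111 popcount=5 -> skip
r=48=110000 popcount=2 -> skip
r=49=110001 popcount=3 -> skip
r=50=110010 popcount=3 -> skip
r=51=110011 popcount=4 -> skip
r=52=110100 popcount=3 -> skip
r=53=110101 popcount=4 -> skip
r=54=110110 popcount=4 -> skip
r=55=110111 popcount=5 -> skip
r=56=111000 popcount=3 -> skip
r=57=111001 popcount=4 -> skip
r=58=111010 popcount=4 -> skip
r=59=111011 popcount=5 -> skip
r=60=111100 popcount=4 -> skip
r=61=111101 popcount=5 -> skip
r=62=111110 popcount=5 -> skip
r=63=111111 popcount=6 -> KEEP
r=64=1000000 popcount=1 -> skip
Kept rows: 63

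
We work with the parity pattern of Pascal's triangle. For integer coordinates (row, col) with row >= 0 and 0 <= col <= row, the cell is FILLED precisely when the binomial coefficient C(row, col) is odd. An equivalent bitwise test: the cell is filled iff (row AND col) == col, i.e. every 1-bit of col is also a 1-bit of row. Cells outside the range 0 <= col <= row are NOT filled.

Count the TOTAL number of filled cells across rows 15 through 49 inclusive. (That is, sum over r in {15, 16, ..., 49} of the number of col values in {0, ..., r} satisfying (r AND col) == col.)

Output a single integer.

r15=1111 pc4: +16 =16
r16=10000 pc1: +2 =18
r17=10001 pc2: +4 =22
r18=10010 pc2: +4 =26
r19=10011 pc3: +8 =34
r20=10100 pc2: +4 =38
r21=10101 pc3: +8 =46
r22=10110 pc3: +8 =54
r23=10111 pc4: +16 =70
r24=11000 pc2: +4 =74
r25=11001 pc3: +8 =82
r26=11010 pc3: +8 =90
r27=11011 pc4: +16 =106
r28=11100 pc3: +8 =114
r29=11101 pc4: +16 =130
r30=11110 pc4: +16 =146
r31=11111 pc5: +32 =178
r32=100000 pc1: +2 =180
r33=100001 pc2: +4 =184
r34=100010 pc2: +4 =188
r35=100011 pc3: +8 =196
r36=100100 pc2: +4 =200
r37=100101 pc3: +8 =208
r38=100110 pc3: +8 =216
r39=100111 pc4: +16 =232
r40=101000 pc2: +4 =236
r41=101001 pc3: +8 =244
r42=101010 pc3: +8 =252
r43=101011 pc4: +16 =268
r44=101100 pc3: +8 =276
r45=101101 pc4: +16 =292
r46=101110 pc4: +16 =308
r47=101111 pc5: +32 =340
r48=110000 pc2: +4 =344
r49=110001 pc3: +8 =352

Answer: 352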